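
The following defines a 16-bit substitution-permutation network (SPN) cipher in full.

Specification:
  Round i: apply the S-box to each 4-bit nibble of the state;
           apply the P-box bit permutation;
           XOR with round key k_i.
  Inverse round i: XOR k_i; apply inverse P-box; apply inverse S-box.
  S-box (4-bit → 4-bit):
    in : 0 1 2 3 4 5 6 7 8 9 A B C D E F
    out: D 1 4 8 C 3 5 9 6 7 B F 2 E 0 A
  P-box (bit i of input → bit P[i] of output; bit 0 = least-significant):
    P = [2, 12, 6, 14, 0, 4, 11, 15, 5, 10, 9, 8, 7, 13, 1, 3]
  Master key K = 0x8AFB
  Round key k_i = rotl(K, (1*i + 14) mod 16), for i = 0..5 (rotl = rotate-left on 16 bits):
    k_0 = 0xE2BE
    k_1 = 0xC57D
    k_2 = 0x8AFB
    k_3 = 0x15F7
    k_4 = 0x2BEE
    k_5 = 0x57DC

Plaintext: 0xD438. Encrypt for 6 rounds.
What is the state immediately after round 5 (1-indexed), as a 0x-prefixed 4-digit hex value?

0x36B8

s_0 = plaintext = 0xD438
s_1 = Round(s_0, k_0) = 0x51F4
s_2 = Round(s_1, k_1) = 0x258D
s_3 = Round(s_2, k_2) = 0xD689
s_4 = Round(s_3, k_3) = 0x2F89
s_5 = Round(s_4, k_4) = 0x36B8
s_6 = Round(s_5, k_5) = 0xCDA5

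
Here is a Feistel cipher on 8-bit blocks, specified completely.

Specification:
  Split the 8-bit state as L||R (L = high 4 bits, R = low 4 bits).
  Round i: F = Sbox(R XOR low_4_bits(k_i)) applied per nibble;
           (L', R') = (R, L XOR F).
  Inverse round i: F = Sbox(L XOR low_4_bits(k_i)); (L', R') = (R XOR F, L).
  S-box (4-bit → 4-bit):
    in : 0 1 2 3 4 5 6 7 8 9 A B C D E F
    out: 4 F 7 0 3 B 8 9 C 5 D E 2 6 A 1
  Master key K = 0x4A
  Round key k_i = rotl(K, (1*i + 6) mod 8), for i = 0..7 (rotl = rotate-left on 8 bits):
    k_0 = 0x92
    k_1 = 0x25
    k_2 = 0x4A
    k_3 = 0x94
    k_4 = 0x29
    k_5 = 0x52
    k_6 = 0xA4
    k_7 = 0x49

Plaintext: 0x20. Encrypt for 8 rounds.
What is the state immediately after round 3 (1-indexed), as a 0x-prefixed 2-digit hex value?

s_0 = plaintext = 0x20
s_1 = Round(s_0, k_0) = 0x05
s_2 = Round(s_1, k_1) = 0x54
s_3 = Round(s_2, k_2) = 0x4F
s_4 = Round(s_3, k_3) = 0xFA
s_5 = Round(s_4, k_4) = 0xAF
s_6 = Round(s_5, k_5) = 0xFC
s_7 = Round(s_6, k_6) = 0xC3
s_8 = Round(s_7, k_7) = 0x31

0x4F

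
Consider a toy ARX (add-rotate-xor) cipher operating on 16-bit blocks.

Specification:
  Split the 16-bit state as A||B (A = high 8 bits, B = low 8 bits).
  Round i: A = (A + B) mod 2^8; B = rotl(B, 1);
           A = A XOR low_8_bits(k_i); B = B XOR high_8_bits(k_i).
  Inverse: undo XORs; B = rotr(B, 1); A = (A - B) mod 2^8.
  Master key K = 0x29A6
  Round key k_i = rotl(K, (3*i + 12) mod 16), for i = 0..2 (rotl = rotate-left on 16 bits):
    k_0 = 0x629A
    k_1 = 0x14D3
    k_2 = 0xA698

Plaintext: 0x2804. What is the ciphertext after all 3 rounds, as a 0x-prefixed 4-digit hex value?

0x2B27

s_0 = plaintext = 0x2804
s_1 = Round(s_0, k_0) = 0xB66A
s_2 = Round(s_1, k_1) = 0xF3C0
s_3 = Round(s_2, k_2) = 0x2B27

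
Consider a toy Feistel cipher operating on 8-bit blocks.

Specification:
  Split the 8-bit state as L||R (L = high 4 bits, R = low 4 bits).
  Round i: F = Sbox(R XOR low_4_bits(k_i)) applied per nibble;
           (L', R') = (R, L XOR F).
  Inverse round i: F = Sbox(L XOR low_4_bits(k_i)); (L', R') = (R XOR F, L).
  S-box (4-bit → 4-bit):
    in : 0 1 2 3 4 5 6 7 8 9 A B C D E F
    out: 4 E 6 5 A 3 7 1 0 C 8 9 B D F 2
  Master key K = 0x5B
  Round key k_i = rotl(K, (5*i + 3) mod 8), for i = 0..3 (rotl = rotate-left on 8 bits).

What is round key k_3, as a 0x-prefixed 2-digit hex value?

K = 0x5B
k_0 = rotl(K, (5*0+3) mod 8) = rotl(K, 3) = 0xDA
k_1 = rotl(K, (5*1+3) mod 8) = rotl(K, 0) = 0x5B
k_2 = rotl(K, (5*2+3) mod 8) = rotl(K, 5) = 0x6B
k_3 = rotl(K, (5*3+3) mod 8) = rotl(K, 2) = 0x6D

0x6D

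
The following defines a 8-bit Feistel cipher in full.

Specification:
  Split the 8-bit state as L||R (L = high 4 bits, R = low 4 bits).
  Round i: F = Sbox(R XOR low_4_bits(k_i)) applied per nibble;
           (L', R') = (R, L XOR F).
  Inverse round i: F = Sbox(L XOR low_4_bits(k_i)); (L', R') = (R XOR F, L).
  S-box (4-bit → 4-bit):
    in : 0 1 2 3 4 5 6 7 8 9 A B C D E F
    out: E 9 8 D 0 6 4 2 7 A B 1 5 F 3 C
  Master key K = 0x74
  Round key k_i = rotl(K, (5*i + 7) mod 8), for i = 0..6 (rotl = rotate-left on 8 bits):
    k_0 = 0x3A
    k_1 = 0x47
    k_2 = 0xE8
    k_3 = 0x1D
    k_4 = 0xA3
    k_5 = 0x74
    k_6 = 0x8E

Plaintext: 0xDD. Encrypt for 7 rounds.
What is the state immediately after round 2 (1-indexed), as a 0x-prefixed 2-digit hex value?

s_0 = plaintext = 0xDD
s_1 = Round(s_0, k_0) = 0xDF
s_2 = Round(s_1, k_1) = 0xFA
s_3 = Round(s_2, k_2) = 0xA7
s_4 = Round(s_3, k_3) = 0x71
s_5 = Round(s_4, k_4) = 0x1F
s_6 = Round(s_5, k_5) = 0xF0
s_7 = Round(s_6, k_6) = 0x0C

0xFA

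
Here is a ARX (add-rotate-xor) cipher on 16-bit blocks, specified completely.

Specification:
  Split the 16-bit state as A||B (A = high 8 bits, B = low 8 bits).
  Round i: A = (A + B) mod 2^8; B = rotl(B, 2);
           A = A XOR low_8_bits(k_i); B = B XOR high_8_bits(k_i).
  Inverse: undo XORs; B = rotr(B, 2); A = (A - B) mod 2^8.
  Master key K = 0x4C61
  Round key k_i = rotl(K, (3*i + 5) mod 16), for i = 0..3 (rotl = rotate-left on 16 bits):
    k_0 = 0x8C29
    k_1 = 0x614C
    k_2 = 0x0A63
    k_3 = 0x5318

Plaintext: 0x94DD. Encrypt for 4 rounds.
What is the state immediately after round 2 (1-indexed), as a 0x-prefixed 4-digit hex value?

s_0 = plaintext = 0x94DD
s_1 = Round(s_0, k_0) = 0x58FB
s_2 = Round(s_1, k_1) = 0x1F8E
s_3 = Round(s_2, k_2) = 0xCE30
s_4 = Round(s_3, k_3) = 0xE693

0x1F8E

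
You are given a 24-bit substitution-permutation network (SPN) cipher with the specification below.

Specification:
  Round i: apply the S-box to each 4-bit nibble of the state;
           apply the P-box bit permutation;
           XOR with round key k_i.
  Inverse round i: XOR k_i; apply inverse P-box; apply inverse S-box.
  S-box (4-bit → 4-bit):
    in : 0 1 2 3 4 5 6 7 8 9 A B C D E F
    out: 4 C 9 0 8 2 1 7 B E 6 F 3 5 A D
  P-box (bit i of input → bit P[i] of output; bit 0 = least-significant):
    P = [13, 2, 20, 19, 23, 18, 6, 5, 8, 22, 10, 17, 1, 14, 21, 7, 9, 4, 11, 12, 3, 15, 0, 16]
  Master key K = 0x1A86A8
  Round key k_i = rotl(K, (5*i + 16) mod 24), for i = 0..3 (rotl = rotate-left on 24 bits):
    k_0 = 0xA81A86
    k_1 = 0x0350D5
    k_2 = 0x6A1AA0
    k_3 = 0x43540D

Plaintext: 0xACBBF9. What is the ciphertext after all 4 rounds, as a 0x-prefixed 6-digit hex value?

s_0 = plaintext = 0xACBBF9
s_1 = Round(s_0, k_0) = 0x52DD71
s_2 = Round(s_1, k_1) = 0xBFC797
s_3 = Round(s_2, k_2) = 0x3FE5CF
s_4 = Round(s_3, k_3) = 0x9F2E8D

0x9F2E8D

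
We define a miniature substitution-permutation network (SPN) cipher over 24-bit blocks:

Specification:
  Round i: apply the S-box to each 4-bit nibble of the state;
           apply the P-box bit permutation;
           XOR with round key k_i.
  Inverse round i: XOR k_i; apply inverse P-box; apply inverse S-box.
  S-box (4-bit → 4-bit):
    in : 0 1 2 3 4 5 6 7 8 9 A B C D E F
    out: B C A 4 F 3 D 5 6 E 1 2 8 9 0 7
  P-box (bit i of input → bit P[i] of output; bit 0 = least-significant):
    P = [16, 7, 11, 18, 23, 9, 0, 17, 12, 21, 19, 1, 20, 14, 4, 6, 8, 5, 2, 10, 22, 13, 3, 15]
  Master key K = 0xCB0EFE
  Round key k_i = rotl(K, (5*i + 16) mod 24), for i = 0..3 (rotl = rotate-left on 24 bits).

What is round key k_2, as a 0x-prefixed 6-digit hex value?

K = 0xCB0EFE
k_0 = rotl(K, (5*0+16) mod 24) = rotl(K, 16) = 0xFECB0E
k_1 = rotl(K, (5*1+16) mod 24) = rotl(K, 21) = 0xD961DF
k_2 = rotl(K, (5*2+16) mod 24) = rotl(K, 2) = 0x2C3BFB

0x2C3BFB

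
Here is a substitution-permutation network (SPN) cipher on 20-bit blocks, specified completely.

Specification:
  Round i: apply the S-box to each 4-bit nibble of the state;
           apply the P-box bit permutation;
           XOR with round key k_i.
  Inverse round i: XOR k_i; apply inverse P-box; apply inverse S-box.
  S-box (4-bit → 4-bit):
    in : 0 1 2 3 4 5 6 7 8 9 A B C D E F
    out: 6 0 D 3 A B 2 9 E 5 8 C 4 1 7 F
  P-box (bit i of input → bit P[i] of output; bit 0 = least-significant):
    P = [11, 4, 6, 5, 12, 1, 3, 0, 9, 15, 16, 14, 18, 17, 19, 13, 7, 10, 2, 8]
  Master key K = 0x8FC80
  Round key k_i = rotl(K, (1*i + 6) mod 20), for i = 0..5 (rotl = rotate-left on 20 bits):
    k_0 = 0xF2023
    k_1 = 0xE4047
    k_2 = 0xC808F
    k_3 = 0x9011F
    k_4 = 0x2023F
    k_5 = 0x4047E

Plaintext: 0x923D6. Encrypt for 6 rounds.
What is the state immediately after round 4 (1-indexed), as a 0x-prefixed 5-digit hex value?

0x89AAC

s_0 = plaintext = 0x923D6
s_1 = Round(s_0, k_0) = 0x392B7
s_2 = Round(s_1, k_1) = 0x30EEE
s_3 = Round(s_2, k_2) = 0x71E55
s_4 = Round(s_3, k_3) = 0x89AAC
s_5 = Round(s_4, k_4) = 0xE477A
s_6 = Round(s_5, k_5) = 0x672DB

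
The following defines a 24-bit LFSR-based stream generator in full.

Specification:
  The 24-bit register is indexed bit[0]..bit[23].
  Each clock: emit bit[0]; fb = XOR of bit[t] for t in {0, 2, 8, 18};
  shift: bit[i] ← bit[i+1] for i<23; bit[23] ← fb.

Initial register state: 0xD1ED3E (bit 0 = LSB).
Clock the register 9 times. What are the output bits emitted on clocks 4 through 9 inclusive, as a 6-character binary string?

reg_0 = 0xD1ED3E
clock 1: out=0, reg = 0x68F69F
clock 2: out=1, reg = 0x347B4F
clock 3: out=1, reg = 0x1A3DA7
clock 4: out=1, reg = 0x8D1ED3
clock 5: out=1, reg = 0x468F69
clock 6: out=1, reg = 0xA347B4
clock 7: out=0, reg = 0x51A3DA
clock 8: out=0, reg = 0xA8D1ED
clock 9: out=1, reg = 0xD468F6

111001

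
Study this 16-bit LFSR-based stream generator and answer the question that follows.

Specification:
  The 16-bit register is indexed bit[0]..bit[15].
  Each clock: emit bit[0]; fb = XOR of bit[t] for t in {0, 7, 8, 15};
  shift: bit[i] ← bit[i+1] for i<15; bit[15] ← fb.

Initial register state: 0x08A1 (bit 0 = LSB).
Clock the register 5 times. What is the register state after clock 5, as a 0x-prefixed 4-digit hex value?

0x4045

reg_0 = 0x08A1
clock 1: out=1, reg = 0x0450
clock 2: out=0, reg = 0x0228
clock 3: out=0, reg = 0x0114
clock 4: out=0, reg = 0x808A
clock 5: out=0, reg = 0x4045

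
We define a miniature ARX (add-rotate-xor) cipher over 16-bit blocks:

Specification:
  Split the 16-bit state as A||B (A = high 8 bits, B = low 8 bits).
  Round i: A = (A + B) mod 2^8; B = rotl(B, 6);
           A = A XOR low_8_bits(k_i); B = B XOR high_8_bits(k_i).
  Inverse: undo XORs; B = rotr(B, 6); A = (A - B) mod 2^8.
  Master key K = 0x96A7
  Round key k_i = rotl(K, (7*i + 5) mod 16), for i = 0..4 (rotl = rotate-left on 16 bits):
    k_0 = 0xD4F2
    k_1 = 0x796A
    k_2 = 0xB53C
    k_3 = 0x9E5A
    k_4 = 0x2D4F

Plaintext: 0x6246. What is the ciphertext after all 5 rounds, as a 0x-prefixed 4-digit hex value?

0x6471

s_0 = plaintext = 0x6246
s_1 = Round(s_0, k_0) = 0x5A45
s_2 = Round(s_1, k_1) = 0xF528
s_3 = Round(s_2, k_2) = 0x21BF
s_4 = Round(s_3, k_3) = 0xBA71
s_5 = Round(s_4, k_4) = 0x6471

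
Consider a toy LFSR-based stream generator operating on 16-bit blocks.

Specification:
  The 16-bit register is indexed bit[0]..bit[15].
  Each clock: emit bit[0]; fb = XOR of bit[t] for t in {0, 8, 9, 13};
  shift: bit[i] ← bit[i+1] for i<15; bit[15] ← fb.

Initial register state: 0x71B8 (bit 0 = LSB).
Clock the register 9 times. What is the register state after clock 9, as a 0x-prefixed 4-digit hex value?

0xF138

reg_0 = 0x71B8
clock 1: out=0, reg = 0x38DC
clock 2: out=0, reg = 0x9C6E
clock 3: out=0, reg = 0x4E37
clock 4: out=1, reg = 0x271B
clock 5: out=1, reg = 0x138D
clock 6: out=1, reg = 0x89C6
clock 7: out=0, reg = 0xC4E3
clock 8: out=1, reg = 0xE271
clock 9: out=1, reg = 0xF138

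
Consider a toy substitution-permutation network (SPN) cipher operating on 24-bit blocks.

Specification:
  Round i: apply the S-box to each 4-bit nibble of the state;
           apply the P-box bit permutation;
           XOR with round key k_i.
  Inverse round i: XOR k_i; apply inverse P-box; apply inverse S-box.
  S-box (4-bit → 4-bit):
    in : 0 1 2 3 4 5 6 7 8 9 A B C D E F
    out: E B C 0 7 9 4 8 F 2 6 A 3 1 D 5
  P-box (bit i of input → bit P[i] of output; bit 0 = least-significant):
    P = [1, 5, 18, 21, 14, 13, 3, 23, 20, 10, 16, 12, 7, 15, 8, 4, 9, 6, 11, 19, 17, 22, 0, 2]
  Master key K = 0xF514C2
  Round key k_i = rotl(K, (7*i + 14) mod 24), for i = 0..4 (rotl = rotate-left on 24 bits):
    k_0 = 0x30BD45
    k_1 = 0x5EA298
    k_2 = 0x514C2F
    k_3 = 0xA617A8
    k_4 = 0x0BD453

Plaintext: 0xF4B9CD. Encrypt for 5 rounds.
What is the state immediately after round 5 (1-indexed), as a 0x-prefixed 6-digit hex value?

0x5AC356

s_0 = plaintext = 0xF4B9CD
s_1 = Round(s_0, k_0) = 0x325316
s_2 = Round(s_1, k_1) = 0xD2CA08
s_3 = Round(s_2, k_2) = 0xFEE085
s_4 = Round(s_3, k_3) = 0x0D6833
s_5 = Round(s_4, k_4) = 0x5AC356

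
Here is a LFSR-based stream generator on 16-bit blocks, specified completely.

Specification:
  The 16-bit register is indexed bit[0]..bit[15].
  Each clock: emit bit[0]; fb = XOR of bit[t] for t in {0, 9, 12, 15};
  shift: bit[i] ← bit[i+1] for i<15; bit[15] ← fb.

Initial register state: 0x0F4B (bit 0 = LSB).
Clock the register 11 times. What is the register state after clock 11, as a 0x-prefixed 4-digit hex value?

reg_0 = 0x0F4B
clock 1: out=1, reg = 0x07A5
clock 2: out=1, reg = 0x03D2
clock 3: out=0, reg = 0x81E9
clock 4: out=1, reg = 0x40F4
clock 5: out=0, reg = 0x207A
clock 6: out=0, reg = 0x103D
clock 7: out=1, reg = 0x081E
clock 8: out=0, reg = 0x040F
clock 9: out=1, reg = 0x8207
clock 10: out=1, reg = 0xC103
clock 11: out=1, reg = 0x6081

0x6081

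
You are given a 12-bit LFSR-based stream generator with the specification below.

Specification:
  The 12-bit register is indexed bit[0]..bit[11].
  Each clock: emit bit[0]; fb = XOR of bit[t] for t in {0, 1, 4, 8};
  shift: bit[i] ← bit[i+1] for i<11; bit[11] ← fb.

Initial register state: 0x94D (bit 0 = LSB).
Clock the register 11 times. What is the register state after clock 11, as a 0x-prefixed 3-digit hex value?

0x42D

reg_0 = 0x94D
clock 1: out=1, reg = 0x4A6
clock 2: out=0, reg = 0xA53
clock 3: out=1, reg = 0xD29
clock 4: out=1, reg = 0x694
clock 5: out=0, reg = 0xB4A
clock 6: out=0, reg = 0x5A5
clock 7: out=1, reg = 0x2D2
clock 8: out=0, reg = 0x169
clock 9: out=1, reg = 0x0B4
clock 10: out=0, reg = 0x85A
clock 11: out=0, reg = 0x42D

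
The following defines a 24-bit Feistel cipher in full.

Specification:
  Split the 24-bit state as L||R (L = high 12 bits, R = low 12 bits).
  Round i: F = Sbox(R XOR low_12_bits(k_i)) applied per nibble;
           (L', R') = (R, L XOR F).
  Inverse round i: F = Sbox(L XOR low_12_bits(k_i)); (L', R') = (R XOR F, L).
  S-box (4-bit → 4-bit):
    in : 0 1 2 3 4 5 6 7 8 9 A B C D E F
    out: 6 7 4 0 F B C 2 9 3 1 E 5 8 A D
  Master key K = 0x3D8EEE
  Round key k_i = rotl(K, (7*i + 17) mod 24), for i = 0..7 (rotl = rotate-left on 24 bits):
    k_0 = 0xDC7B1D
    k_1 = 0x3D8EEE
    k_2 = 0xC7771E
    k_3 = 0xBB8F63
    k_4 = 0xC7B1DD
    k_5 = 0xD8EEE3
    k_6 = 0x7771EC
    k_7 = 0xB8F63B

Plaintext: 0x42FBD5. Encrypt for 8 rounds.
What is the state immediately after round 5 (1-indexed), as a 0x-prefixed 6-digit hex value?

s_0 = plaintext = 0x42FBD5
s_1 = Round(s_0, k_0) = 0xBD5276
s_2 = Round(s_1, k_1) = 0x276EEC
s_3 = Round(s_2, k_2) = 0xEEC1A2
s_4 = Round(s_3, k_3) = 0x1A24BB
s_5 = Round(s_4, k_4) = 0x4BBA6E
s_6 = Round(s_5, k_5) = 0xA6EB23
s_7 = Round(s_6, k_6) = 0xB23B33
s_8 = Round(s_7, k_7) = 0xB3334A

0x4BBA6E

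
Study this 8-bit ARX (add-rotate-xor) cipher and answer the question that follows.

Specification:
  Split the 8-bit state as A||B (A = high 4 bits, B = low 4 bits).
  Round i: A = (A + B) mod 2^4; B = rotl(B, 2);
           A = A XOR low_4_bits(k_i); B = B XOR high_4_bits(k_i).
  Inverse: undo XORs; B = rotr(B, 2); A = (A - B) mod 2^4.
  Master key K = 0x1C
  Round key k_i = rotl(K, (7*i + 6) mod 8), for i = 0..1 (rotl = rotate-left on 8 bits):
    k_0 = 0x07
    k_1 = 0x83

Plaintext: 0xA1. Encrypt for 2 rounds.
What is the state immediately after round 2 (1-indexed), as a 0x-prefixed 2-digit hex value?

0x39

s_0 = plaintext = 0xA1
s_1 = Round(s_0, k_0) = 0xC4
s_2 = Round(s_1, k_1) = 0x39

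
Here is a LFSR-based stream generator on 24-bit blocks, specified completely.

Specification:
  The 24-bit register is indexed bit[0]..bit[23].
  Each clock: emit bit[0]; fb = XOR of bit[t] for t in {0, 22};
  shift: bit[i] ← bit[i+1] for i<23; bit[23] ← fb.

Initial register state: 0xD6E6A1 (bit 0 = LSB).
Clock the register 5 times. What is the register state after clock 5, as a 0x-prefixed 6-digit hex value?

0x56B735

reg_0 = 0xD6E6A1
clock 1: out=1, reg = 0x6B7350
clock 2: out=0, reg = 0xB5B9A8
clock 3: out=0, reg = 0x5ADCD4
clock 4: out=0, reg = 0xAD6E6A
clock 5: out=0, reg = 0x56B735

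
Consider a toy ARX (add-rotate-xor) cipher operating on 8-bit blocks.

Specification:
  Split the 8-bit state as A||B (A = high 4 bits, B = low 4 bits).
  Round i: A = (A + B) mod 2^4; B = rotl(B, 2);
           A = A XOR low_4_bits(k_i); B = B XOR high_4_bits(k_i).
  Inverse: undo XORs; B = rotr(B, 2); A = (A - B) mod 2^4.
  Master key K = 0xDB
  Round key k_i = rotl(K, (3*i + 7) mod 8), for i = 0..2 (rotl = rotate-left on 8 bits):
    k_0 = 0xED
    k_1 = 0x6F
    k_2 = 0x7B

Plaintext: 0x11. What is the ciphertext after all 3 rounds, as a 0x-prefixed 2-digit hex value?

0x94

s_0 = plaintext = 0x11
s_1 = Round(s_0, k_0) = 0xFA
s_2 = Round(s_1, k_1) = 0x6C
s_3 = Round(s_2, k_2) = 0x94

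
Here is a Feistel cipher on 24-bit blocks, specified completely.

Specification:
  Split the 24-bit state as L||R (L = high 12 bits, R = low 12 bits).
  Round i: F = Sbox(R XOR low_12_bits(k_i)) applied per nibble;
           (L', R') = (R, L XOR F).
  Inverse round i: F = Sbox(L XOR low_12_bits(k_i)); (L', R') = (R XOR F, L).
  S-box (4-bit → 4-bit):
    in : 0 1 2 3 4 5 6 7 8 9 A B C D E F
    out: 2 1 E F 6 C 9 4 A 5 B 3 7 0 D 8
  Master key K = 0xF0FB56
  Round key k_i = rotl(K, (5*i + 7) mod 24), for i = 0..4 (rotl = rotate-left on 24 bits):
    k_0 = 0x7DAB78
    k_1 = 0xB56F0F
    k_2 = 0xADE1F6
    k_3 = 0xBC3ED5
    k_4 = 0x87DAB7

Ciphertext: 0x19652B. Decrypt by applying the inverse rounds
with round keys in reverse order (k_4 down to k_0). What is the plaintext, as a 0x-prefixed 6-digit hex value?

0x04D526

s_0 = ciphertext = 0x19652B
s_1 = InvRound(s_0, k_4) = 0x6CA196
s_2 = InvRound(s_1, k_3) = 0xB8E6CA
s_3 = InvRound(s_2, k_2) = 0xD80B8E
s_4 = InvRound(s_3, k_1) = 0x526D80
s_5 = InvRound(s_4, k_0) = 0x04D526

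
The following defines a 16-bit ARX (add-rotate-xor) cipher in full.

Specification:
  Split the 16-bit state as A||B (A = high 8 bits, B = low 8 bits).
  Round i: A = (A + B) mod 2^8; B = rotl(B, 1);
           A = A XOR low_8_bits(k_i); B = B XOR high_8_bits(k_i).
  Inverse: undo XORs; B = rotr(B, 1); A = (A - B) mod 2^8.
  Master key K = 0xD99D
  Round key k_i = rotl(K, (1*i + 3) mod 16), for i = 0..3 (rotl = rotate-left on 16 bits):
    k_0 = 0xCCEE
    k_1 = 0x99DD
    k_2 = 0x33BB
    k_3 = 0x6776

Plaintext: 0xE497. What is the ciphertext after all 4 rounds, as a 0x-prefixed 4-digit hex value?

s_0 = plaintext = 0xE497
s_1 = Round(s_0, k_0) = 0x95E3
s_2 = Round(s_1, k_1) = 0xA55E
s_3 = Round(s_2, k_2) = 0xB88F
s_4 = Round(s_3, k_3) = 0x3178

0x3178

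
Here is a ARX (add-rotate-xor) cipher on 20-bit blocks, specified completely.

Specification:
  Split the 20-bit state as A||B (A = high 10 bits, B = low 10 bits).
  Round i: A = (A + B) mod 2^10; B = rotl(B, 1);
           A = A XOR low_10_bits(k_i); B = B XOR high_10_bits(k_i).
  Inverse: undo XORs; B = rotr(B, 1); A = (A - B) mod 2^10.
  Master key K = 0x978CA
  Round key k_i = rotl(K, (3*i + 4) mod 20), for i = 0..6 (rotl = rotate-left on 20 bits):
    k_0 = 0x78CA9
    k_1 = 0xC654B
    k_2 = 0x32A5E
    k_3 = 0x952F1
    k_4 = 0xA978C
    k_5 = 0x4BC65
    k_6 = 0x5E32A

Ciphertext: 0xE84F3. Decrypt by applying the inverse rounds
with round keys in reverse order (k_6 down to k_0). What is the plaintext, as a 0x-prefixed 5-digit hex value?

0x01D11

s_0 = ciphertext = 0xE84F3
s_1 = InvRound(s_0, k_6) = 0x71AC5
s_2 = InvRound(s_1, k_5) = 0xEB9F5
s_3 = InvRound(s_2, k_4) = 0x9E9A8
s_4 = InvRound(s_3, k_3) = 0xA35FE
s_5 = InvRound(s_4, k_2) = 0x0E49A
s_6 = InvRound(s_5, k_1) = 0x6C7C1
s_7 = InvRound(s_6, k_0) = 0x01D11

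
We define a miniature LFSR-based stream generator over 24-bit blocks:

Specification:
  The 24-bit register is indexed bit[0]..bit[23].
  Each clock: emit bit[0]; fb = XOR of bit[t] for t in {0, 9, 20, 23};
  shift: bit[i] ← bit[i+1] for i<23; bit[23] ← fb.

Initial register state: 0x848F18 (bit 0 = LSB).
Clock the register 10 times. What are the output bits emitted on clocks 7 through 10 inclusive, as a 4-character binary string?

reg_0 = 0x848F18
clock 1: out=0, reg = 0x42478C
clock 2: out=0, reg = 0xA123C6
clock 3: out=0, reg = 0x5091E3
clock 4: out=1, reg = 0x2848F1
clock 5: out=1, reg = 0x942478
clock 6: out=0, reg = 0x4A123C
clock 7: out=0, reg = 0xA5091E
clock 8: out=0, reg = 0xD2848F
clock 9: out=1, reg = 0xE94247
clock 10: out=1, reg = 0xF4A123

0011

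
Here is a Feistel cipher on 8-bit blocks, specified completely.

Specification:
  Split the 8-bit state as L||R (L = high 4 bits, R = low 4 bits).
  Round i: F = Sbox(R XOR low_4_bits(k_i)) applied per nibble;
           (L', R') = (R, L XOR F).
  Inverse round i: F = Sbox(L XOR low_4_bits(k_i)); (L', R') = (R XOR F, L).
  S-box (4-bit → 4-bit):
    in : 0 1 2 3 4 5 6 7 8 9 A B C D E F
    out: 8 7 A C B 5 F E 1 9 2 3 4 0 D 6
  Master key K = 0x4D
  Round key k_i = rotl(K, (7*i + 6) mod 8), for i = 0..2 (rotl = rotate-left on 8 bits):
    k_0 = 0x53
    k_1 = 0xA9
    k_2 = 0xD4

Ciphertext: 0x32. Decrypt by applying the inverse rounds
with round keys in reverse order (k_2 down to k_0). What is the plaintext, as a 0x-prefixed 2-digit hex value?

s_0 = ciphertext = 0x32
s_1 = InvRound(s_0, k_2) = 0xC3
s_2 = InvRound(s_1, k_1) = 0x6C
s_3 = InvRound(s_2, k_0) = 0x96

0x96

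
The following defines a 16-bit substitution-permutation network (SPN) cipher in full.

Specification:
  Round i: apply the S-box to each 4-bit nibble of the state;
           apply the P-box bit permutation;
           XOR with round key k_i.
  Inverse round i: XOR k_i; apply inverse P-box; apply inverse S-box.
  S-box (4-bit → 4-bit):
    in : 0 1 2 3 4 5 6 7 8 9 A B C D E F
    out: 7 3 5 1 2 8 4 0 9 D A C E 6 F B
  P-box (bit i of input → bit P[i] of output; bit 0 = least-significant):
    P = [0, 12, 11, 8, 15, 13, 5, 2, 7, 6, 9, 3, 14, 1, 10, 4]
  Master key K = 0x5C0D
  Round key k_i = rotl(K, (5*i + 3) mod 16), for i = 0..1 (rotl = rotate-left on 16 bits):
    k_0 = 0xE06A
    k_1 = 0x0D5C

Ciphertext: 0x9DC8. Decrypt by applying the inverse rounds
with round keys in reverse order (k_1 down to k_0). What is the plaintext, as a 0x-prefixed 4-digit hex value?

0x4EEA

s_0 = ciphertext = 0x9DC8
s_1 = InvRound(s_0, k_1) = 0x5384
s_2 = InvRound(s_1, k_0) = 0x4EEA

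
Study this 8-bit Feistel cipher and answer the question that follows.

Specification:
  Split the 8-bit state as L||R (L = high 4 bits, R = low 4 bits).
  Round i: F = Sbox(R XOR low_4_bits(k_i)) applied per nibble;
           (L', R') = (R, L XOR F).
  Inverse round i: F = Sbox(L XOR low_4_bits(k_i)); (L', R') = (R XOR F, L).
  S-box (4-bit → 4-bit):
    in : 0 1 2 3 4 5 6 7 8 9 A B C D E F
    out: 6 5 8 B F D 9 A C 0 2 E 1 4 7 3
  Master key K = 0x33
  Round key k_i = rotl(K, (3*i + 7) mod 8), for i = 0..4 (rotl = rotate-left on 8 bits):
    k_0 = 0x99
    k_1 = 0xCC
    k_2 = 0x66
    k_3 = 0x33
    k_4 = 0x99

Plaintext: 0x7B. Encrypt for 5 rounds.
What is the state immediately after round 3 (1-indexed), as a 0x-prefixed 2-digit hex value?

0x06

s_0 = plaintext = 0x7B
s_1 = Round(s_0, k_0) = 0xBF
s_2 = Round(s_1, k_1) = 0xF0
s_3 = Round(s_2, k_2) = 0x06
s_4 = Round(s_3, k_3) = 0x6D
s_5 = Round(s_4, k_4) = 0xD9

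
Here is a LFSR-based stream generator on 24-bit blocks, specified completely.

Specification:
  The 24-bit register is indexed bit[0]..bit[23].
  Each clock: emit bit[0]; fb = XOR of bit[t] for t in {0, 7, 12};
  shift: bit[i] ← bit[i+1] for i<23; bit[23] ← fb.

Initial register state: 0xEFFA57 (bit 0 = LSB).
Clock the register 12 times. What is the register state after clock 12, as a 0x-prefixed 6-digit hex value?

0xB5CEFF

reg_0 = 0xEFFA57
clock 1: out=1, reg = 0x77FD2B
clock 2: out=1, reg = 0x3BFE95
clock 3: out=1, reg = 0x9DFF4A
clock 4: out=0, reg = 0xCEFFA5
clock 5: out=1, reg = 0xE77FD2
clock 6: out=0, reg = 0x73BFE9
clock 7: out=1, reg = 0xB9DFF4
clock 8: out=0, reg = 0x5CEFFA
clock 9: out=0, reg = 0xAE77FD
clock 10: out=1, reg = 0xD73BFE
clock 11: out=0, reg = 0x6B9DFF
clock 12: out=1, reg = 0xB5CEFF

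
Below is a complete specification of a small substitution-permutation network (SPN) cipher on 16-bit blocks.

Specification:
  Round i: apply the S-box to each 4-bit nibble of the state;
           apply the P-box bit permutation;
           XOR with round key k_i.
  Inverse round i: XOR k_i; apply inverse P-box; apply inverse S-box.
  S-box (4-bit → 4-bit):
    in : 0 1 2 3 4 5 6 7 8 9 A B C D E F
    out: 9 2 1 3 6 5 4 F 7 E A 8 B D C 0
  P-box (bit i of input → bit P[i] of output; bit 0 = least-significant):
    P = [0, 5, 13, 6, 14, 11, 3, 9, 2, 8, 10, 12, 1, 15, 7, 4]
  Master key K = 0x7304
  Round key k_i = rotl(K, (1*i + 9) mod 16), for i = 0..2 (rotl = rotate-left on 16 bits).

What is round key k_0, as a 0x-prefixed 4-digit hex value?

0x08E6

K = 0x7304
k_0 = rotl(K, (1*0+9) mod 16) = rotl(K, 9) = 0x08E6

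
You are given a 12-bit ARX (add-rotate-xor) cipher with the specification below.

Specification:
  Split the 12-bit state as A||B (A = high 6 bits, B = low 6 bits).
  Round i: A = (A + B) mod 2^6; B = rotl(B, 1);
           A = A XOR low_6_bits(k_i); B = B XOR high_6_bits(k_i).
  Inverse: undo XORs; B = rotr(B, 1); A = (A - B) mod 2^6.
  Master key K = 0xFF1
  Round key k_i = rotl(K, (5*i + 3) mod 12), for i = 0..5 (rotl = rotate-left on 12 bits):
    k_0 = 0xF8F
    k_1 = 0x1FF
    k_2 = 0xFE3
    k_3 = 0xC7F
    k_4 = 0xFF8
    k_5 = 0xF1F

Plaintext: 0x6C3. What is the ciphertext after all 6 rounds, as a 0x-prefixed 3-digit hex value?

0xFD6

s_0 = plaintext = 0x6C3
s_1 = Round(s_0, k_0) = 0x478
s_2 = Round(s_1, k_1) = 0xDB6
s_3 = Round(s_2, k_2) = 0x3D2
s_4 = Round(s_3, k_3) = 0x795
s_5 = Round(s_4, k_4) = 0x2D5
s_6 = Round(s_5, k_5) = 0xFD6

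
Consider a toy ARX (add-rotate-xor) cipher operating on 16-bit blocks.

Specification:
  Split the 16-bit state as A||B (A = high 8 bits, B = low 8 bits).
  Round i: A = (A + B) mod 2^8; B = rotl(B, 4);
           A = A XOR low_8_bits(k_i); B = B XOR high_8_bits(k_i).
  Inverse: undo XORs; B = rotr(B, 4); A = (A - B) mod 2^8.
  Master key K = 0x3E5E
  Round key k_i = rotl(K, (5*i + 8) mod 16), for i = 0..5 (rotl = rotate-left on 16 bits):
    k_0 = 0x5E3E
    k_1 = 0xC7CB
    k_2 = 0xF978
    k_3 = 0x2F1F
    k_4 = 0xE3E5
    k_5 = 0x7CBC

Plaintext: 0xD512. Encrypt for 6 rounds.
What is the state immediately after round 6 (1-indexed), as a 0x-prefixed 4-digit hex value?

0x06C2

s_0 = plaintext = 0xD512
s_1 = Round(s_0, k_0) = 0xD97F
s_2 = Round(s_1, k_1) = 0x9330
s_3 = Round(s_2, k_2) = 0xBBFA
s_4 = Round(s_3, k_3) = 0xAA80
s_5 = Round(s_4, k_4) = 0xCFEB
s_6 = Round(s_5, k_5) = 0x06C2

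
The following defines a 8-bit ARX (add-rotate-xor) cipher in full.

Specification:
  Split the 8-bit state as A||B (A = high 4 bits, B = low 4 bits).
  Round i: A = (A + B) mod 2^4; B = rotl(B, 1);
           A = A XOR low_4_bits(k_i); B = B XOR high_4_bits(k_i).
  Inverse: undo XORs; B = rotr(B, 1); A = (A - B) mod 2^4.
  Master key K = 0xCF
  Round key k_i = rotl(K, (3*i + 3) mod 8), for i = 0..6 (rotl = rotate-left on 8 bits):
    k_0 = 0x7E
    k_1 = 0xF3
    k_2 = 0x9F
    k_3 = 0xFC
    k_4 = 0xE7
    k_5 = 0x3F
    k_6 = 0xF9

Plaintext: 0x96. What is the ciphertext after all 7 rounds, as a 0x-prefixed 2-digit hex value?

s_0 = plaintext = 0x96
s_1 = Round(s_0, k_0) = 0x1B
s_2 = Round(s_1, k_1) = 0xF8
s_3 = Round(s_2, k_2) = 0x88
s_4 = Round(s_3, k_3) = 0xCE
s_5 = Round(s_4, k_4) = 0xD3
s_6 = Round(s_5, k_5) = 0xF5
s_7 = Round(s_6, k_6) = 0xD5

0xD5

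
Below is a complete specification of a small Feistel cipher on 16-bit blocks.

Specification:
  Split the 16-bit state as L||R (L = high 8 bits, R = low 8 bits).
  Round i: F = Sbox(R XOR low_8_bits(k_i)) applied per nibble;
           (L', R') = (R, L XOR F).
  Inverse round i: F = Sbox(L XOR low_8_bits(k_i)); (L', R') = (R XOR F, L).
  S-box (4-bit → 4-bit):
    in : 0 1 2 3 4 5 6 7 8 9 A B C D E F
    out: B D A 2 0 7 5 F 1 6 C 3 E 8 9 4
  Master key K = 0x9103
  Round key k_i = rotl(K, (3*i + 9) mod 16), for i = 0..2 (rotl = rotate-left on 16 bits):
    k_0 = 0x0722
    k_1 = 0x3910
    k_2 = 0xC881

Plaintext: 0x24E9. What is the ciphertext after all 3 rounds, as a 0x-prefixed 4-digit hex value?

s_0 = plaintext = 0x24E9
s_1 = Round(s_0, k_0) = 0xE9C7
s_2 = Round(s_1, k_1) = 0xC766
s_3 = Round(s_2, k_2) = 0x6658

0x6658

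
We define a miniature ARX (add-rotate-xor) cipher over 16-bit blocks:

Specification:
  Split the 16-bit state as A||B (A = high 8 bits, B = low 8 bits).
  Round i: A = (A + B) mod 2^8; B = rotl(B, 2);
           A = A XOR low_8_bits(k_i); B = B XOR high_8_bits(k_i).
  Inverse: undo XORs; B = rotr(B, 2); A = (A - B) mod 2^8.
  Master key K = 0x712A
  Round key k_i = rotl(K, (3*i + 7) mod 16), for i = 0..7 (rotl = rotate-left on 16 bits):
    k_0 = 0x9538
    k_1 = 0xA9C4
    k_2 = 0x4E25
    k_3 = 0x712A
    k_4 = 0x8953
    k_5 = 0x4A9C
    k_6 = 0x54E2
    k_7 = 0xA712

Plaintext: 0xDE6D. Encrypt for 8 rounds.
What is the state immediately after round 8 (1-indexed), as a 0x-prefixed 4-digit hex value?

s_0 = plaintext = 0xDE6D
s_1 = Round(s_0, k_0) = 0x7320
s_2 = Round(s_1, k_1) = 0x5729
s_3 = Round(s_2, k_2) = 0xA5EA
s_4 = Round(s_3, k_3) = 0xA5DA
s_5 = Round(s_4, k_4) = 0x2CE2
s_6 = Round(s_5, k_5) = 0x92C1
s_7 = Round(s_6, k_6) = 0xB153
s_8 = Round(s_7, k_7) = 0x16EA

0x16EA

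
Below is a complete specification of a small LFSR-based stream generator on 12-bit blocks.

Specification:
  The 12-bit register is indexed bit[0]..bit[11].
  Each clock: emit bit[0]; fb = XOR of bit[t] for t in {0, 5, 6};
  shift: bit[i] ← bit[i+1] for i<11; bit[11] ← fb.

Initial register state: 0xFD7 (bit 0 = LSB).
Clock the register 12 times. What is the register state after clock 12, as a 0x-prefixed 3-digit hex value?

reg_0 = 0xFD7
clock 1: out=1, reg = 0x7EB
clock 2: out=1, reg = 0xBF5
clock 3: out=1, reg = 0xDFA
clock 4: out=0, reg = 0x6FD
clock 5: out=1, reg = 0xB7E
clock 6: out=0, reg = 0x5BF
clock 7: out=1, reg = 0x2DF
clock 8: out=1, reg = 0x16F
clock 9: out=1, reg = 0x8B7
clock 10: out=1, reg = 0x45B
clock 11: out=1, reg = 0x22D
clock 12: out=1, reg = 0x116

0x116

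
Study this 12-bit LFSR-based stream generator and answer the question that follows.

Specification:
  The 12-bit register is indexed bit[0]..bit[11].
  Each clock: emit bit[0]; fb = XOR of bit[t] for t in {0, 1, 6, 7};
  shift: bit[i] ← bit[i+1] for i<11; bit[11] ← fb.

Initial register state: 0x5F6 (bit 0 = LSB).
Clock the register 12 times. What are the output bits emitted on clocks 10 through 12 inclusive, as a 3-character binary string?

010

reg_0 = 0x5F6
clock 1: out=0, reg = 0xAFB
clock 2: out=1, reg = 0x57D
clock 3: out=1, reg = 0x2BE
clock 4: out=0, reg = 0x15F
clock 5: out=1, reg = 0x8AF
clock 6: out=1, reg = 0xC57
clock 7: out=1, reg = 0xE2B
clock 8: out=1, reg = 0x715
clock 9: out=1, reg = 0xB8A
clock 10: out=0, reg = 0x5C5
clock 11: out=1, reg = 0xAE2
clock 12: out=0, reg = 0xD71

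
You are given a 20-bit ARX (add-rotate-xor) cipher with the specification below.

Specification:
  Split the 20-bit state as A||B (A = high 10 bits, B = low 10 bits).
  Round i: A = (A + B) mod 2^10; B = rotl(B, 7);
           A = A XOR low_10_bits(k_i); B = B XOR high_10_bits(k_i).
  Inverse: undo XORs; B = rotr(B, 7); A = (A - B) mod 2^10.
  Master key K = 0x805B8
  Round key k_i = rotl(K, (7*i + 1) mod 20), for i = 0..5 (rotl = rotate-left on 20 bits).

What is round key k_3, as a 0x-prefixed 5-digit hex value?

K = 0x805B8
k_0 = rotl(K, (7*0+1) mod 20) = rotl(K, 1) = 0x00B71
k_1 = rotl(K, (7*1+1) mod 20) = rotl(K, 8) = 0x5B880
k_2 = rotl(K, (7*2+1) mod 20) = rotl(K, 15) = 0xC402D
k_3 = rotl(K, (7*3+1) mod 20) = rotl(K, 2) = 0x016E2

0x016E2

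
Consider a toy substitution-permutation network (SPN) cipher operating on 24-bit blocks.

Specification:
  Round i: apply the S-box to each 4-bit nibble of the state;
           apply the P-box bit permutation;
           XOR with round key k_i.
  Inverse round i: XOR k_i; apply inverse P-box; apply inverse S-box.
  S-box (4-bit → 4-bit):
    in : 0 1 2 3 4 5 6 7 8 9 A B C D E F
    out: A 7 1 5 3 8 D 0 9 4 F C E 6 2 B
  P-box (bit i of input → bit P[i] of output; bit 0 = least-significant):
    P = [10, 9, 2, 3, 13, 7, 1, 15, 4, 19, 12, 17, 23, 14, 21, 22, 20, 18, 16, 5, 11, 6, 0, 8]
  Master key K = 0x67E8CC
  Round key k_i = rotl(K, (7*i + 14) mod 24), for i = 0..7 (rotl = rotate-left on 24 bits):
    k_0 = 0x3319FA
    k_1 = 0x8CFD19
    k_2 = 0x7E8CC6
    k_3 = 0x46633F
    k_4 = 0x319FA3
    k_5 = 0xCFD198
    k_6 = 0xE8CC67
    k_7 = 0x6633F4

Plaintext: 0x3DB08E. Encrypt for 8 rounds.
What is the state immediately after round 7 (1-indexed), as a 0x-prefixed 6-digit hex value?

0xAE87BF

s_0 = plaintext = 0x3DB08E
s_1 = Round(s_0, k_0) = 0x5CB3FB
s_2 = Round(s_1, k_1) = 0xE94CA5
s_3 = Round(s_2, k_2) = 0xF57C0C
s_4 = Round(s_3, k_3) = 0x4CF8D3
s_5 = Round(s_4, k_4) = 0xF6D355
s_6 = Round(s_5, k_5) = 0xFE08E0
s_7 = Round(s_6, k_6) = 0xAE87BF
s_8 = Round(s_7, k_7) = 0xA2BCBF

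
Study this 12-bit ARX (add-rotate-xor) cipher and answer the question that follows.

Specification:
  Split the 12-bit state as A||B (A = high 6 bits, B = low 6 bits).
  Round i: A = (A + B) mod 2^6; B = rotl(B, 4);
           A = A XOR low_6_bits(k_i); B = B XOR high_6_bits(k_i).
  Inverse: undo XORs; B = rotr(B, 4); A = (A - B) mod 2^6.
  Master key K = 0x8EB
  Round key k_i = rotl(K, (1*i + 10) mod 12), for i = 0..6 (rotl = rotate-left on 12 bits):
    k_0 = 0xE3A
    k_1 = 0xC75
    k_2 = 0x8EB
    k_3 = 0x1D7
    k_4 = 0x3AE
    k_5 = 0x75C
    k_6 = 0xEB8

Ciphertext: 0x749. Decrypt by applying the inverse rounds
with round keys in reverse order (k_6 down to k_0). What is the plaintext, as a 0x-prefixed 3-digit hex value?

s_0 = ciphertext = 0x749
s_1 = InvRound(s_0, k_6) = 0x58F
s_2 = InvRound(s_1, k_5) = 0x049
s_3 = InvRound(s_2, k_4) = 0x4DC
s_4 = InvRound(s_3, k_3) = 0x5ED
s_5 = InvRound(s_4, k_2) = 0x138
s_6 = InvRound(s_5, k_1) = 0x364
s_7 = InvRound(s_6, k_0) = 0x1B1

0x1B1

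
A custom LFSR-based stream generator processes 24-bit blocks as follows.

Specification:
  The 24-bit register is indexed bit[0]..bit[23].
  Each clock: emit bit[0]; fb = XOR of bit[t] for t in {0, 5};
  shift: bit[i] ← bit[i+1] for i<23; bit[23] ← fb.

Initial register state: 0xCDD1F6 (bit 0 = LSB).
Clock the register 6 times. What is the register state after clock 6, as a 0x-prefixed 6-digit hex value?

reg_0 = 0xCDD1F6
clock 1: out=0, reg = 0xE6E8FB
clock 2: out=1, reg = 0x73747D
clock 3: out=1, reg = 0x39BA3E
clock 4: out=0, reg = 0x9CDD1F
clock 5: out=1, reg = 0xCE6E8F
clock 6: out=1, reg = 0xE73747

0xE73747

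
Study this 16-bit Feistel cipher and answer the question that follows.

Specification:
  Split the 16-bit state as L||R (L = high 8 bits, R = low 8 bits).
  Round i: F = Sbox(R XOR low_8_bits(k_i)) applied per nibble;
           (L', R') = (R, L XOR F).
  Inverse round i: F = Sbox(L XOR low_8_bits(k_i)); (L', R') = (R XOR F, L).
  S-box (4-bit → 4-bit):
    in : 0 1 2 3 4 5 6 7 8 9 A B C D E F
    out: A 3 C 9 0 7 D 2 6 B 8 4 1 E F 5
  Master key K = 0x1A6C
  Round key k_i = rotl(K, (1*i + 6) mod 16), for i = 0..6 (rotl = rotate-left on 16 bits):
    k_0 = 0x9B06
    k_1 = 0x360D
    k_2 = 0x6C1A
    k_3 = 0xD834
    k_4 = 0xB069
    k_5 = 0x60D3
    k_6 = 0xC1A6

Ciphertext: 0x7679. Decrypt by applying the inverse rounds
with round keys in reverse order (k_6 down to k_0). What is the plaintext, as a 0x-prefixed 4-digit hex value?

s_0 = ciphertext = 0x7679
s_1 = InvRound(s_0, k_6) = 0x9376
s_2 = InvRound(s_1, k_5) = 0x7C93
s_3 = InvRound(s_2, k_4) = 0xA47C
s_4 = InvRound(s_3, k_3) = 0xC6A4
s_5 = InvRound(s_4, k_2) = 0x45C6
s_6 = InvRound(s_5, k_1) = 0xC045
s_7 = InvRound(s_6, k_0) = 0x58C0

0x58C0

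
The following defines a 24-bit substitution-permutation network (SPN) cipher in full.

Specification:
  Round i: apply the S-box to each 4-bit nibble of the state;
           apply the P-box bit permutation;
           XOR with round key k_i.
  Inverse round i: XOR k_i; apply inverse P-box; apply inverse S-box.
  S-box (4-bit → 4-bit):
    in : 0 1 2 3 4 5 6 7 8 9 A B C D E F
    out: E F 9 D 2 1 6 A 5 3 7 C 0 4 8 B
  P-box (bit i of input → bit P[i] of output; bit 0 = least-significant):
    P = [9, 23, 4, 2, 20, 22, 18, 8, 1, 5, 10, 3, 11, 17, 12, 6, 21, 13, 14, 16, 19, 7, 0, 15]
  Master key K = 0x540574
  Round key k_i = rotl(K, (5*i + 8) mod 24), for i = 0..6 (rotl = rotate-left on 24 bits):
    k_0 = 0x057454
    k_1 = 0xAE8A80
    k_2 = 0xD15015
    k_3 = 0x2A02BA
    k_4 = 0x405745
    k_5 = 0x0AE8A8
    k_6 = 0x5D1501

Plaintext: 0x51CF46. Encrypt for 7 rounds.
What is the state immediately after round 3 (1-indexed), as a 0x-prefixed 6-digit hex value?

0x73895F

s_0 = plaintext = 0x51CF46
s_1 = Round(s_0, k_0) = 0xEC146E
s_2 = Round(s_1, k_1) = 0xE812E4
s_3 = Round(s_2, k_2) = 0x73895F
s_4 = Round(s_3, k_3) = 0x9BD81C
s_5 = Round(s_4, k_4) = 0x1D02C7
s_6 = Round(s_5, k_5) = 0x803867
s_7 = Round(s_6, k_6) = 0x906946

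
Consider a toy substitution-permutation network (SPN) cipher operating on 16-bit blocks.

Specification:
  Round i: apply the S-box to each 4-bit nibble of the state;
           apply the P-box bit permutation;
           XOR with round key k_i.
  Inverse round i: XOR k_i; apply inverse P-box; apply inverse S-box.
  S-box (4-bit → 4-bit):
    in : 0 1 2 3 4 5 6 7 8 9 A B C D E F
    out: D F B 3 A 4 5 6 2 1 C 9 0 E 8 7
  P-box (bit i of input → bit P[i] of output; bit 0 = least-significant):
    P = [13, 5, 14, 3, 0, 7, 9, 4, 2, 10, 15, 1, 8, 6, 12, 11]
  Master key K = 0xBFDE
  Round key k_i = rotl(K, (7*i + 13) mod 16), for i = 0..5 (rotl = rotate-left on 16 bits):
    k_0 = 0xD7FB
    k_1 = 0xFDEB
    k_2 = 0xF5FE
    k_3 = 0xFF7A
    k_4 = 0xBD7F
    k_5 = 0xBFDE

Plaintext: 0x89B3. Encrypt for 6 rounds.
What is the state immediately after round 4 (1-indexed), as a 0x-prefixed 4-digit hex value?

s_0 = plaintext = 0x89B3
s_1 = Round(s_0, k_0) = 0xF78E
s_2 = Round(s_1, k_1) = 0x6823
s_3 = Round(s_2, k_2) = 0xC04F
s_4 = Round(s_3, k_3) = 0x1FCC
s_5 = Round(s_4, k_4) = 0x203B
s_6 = Round(s_5, k_5) = 0x1611

0x1FCC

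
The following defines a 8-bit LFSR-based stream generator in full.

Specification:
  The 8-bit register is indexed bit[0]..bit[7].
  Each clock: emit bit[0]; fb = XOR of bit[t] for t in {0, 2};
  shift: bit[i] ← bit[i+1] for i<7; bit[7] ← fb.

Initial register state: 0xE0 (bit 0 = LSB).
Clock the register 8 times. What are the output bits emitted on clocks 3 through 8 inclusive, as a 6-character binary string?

reg_0 = 0xE0
clock 1: out=0, reg = 0x70
clock 2: out=0, reg = 0x38
clock 3: out=0, reg = 0x1C
clock 4: out=0, reg = 0x8E
clock 5: out=0, reg = 0xC7
clock 6: out=1, reg = 0x63
clock 7: out=1, reg = 0xB1
clock 8: out=1, reg = 0xD8

000111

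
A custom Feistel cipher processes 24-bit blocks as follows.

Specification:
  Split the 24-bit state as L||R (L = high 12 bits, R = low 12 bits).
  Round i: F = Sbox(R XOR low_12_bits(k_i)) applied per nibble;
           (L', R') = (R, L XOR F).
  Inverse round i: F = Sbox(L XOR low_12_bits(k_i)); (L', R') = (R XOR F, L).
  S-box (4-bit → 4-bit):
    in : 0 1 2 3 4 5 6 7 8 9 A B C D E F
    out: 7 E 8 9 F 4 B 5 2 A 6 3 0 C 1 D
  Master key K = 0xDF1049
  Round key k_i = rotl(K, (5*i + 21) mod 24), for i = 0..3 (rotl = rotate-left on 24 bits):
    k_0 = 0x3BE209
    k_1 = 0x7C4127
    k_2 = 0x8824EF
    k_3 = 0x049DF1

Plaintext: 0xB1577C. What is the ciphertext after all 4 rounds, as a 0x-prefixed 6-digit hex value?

0x7C305F

s_0 = plaintext = 0xB1577C
s_1 = Round(s_0, k_0) = 0x77CF41
s_2 = Round(s_1, k_1) = 0xF416C7
s_3 = Round(s_2, k_2) = 0x6C77C3
s_4 = Round(s_3, k_3) = 0x7C305F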